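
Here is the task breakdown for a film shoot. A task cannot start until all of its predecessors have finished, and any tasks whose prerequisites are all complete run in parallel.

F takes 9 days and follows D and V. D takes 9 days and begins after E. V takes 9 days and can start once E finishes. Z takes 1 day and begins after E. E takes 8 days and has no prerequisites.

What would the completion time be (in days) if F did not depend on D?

26

Before: longest chain E→D→F = 8+9+9 = 26, finish 26.
Dropping D→F doesn't change F's earliest start (17); another predecessor still binds.
New critical path: E→V→F = 8+9+9 = 26 ⇒ 26 days.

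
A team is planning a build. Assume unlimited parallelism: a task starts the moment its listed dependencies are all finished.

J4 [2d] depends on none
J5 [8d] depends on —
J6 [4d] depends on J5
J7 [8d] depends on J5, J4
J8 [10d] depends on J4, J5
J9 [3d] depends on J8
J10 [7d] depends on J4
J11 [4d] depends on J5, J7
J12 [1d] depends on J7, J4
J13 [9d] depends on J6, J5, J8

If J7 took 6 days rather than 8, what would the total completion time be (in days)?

The binding path is J5→J8→J13 = 8+10+9 = 27; finish at 27 days.
J7 has 7 days of float (longest path through it is 20).
That remains the longest chain; total 27 days.

27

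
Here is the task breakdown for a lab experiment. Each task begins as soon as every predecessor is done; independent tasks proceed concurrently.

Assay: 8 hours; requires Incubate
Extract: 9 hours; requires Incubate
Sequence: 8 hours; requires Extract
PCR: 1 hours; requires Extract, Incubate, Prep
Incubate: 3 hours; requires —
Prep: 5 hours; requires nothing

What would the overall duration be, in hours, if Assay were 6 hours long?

Critical path before the change: Incubate→Extract→Sequence = 3+9+8 = 20 giving 20 hours.
The longest path through Assay is only 11 hours, so Assay has float 9.
That remains the longest chain; total 20 hours.

20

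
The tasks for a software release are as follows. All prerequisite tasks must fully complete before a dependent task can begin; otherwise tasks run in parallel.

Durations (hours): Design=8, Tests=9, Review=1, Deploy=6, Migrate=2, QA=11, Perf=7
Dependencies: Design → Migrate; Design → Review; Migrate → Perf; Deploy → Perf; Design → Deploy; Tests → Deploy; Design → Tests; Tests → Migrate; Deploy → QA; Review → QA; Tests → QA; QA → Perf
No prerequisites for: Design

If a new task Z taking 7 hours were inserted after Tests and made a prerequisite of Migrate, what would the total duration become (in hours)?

41

Originally the project takes 41 hours.
With Z inserted, Migrate now waits for max(Design, Tests, Z).
New critical path: Design→Tests→Deploy→QA→Perf = 8+9+6+11+7 = 41 ⇒ 41 hours.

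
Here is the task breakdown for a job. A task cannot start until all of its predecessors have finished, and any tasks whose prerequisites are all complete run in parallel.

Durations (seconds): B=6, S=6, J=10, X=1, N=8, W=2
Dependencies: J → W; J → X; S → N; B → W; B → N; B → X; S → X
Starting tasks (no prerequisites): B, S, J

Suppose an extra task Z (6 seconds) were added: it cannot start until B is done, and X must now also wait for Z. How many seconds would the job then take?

14

Originally the job takes 14 seconds.
With Z inserted, X now waits for max(B, J, S, Z).
New critical path: B→N = 6+8 = 14 ⇒ 14 seconds.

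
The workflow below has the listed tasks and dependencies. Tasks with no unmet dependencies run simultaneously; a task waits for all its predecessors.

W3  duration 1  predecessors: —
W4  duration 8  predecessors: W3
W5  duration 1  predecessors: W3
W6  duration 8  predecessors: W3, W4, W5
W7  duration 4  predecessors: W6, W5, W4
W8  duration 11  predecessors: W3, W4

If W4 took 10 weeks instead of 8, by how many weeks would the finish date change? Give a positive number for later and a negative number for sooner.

2

Critical path before the change: W3→W4→W6→W7 = 1+8+8+4 = 21 giving 21 weeks.
W4 is on the critical path; changing it to 10 makes that path 23 weeks.
The critical path is still W3→W4→W6→W7; finish is now 23 weeks.
Change in finish: 23 − 21 = +2 weeks.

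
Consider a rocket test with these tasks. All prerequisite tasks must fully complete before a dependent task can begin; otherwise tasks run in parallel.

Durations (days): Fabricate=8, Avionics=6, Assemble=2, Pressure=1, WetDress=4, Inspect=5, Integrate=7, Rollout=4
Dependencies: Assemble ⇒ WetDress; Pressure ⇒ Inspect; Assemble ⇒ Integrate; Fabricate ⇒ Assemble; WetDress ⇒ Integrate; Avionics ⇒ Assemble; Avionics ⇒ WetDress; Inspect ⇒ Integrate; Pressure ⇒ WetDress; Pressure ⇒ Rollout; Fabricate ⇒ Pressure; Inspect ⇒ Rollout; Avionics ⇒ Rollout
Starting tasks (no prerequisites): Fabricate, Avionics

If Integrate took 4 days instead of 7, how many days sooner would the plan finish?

Baseline: Fabricate→Assemble→WetDress→Integrate = 8+2+4+7 = 21 → 21 days.
Integrate is on the critical path; changing it to 4 makes that path 18 days.
The critical path is still Fabricate→Assemble→WetDress→Integrate; finish is now 18 days.
Change in finish: 18 − 21 = -3 days.

3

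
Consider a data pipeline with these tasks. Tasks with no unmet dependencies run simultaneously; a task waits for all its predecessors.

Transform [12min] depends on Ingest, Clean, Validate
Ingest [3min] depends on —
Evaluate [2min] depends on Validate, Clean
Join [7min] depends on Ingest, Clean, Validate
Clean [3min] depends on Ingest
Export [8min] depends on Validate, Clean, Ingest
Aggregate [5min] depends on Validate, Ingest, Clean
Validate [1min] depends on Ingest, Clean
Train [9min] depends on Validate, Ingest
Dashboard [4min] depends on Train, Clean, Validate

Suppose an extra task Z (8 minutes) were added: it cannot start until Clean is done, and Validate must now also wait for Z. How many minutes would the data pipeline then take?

28

Originally the data pipeline takes 20 minutes.
With Z inserted, Validate now waits for max(Ingest, Clean, Z).
New critical path: Ingest→Clean→Z→Validate→Train→Dashboard = 3+3+8+1+9+4 = 28 ⇒ 28 minutes.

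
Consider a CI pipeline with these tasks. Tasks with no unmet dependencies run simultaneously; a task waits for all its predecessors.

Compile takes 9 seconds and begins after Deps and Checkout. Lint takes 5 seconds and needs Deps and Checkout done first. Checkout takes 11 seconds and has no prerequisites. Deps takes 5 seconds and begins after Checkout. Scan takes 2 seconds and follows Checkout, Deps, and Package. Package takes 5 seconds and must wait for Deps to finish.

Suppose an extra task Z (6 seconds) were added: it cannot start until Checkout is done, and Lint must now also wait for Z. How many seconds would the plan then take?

Originally the plan takes 25 seconds.
With Z inserted, Lint now waits for max(Deps, Checkout, Z).
New critical path: Checkout→Deps→Compile = 11+5+9 = 25 ⇒ 25 seconds.

25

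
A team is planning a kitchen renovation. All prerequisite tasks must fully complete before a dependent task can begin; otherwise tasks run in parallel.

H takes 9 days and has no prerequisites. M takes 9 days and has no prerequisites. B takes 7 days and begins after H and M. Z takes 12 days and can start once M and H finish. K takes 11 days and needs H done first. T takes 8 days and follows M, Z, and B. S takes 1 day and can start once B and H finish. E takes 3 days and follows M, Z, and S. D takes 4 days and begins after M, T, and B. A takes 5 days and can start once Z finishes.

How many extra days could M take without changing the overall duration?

H→Z→T→D = 9+12+8+4 = 33 sets the makespan at 33 days.
M finishes as early as 9 and must finish by 9.
Float = 33 − 33 = 0.

0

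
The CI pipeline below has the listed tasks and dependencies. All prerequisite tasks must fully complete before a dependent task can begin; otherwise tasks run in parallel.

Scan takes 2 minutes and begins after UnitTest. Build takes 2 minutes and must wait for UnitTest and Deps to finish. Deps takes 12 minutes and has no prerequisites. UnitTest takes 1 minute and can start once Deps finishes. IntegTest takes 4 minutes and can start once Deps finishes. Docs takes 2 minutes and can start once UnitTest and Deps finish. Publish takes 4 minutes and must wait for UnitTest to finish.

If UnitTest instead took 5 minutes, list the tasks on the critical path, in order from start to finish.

Baseline: Deps→UnitTest→Publish = 12+1+4 = 17 → 17 minutes.
UnitTest lies on that path, so at 5 minutes the path becomes 21 minutes.
The critical path is still Deps→UnitTest→Publish; finish is now 21 minutes.

Deps, UnitTest, Publish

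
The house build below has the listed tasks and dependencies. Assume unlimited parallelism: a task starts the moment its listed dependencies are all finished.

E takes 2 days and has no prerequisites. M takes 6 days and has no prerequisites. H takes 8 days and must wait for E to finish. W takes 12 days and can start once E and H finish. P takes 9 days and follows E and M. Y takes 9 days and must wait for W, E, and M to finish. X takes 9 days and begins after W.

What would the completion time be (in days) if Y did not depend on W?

Original critical path: E→H→W→Y = 2+8+12+9 = 31 ⇒ 31 days.
Without W→Y, Y's earliest start moves from 22 to 6.
After: E→H→W→X = 2+8+12+9 = 31 → 31 days.

31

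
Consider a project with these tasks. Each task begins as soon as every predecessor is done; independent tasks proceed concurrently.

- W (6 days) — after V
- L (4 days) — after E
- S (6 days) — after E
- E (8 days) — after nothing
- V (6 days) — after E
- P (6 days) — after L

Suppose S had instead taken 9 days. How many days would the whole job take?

20

The binding path is E→V→W = 8+6+6 = 20; finish at 20 days.
S has 6 days of float (longest path through it is 14).
No other chain overtakes it, so the finish is 20 days.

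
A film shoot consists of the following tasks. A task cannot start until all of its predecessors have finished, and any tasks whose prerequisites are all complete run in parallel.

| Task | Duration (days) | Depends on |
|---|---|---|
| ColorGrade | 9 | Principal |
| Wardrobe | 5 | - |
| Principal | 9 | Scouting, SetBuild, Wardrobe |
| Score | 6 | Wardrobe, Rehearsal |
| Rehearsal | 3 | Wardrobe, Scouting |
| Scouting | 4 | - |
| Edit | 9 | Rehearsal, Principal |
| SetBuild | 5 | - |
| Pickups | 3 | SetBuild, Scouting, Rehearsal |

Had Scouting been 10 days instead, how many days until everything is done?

28

As given, the longest chain is SetBuild→Principal→Edit = 5+9+9 = 23, so the finish is 23 days.
Scouting has 1 day of float (longest path through it is 22).
New critical path: Scouting→Principal→Edit = 10+9+9 = 28 ⇒ 28 days.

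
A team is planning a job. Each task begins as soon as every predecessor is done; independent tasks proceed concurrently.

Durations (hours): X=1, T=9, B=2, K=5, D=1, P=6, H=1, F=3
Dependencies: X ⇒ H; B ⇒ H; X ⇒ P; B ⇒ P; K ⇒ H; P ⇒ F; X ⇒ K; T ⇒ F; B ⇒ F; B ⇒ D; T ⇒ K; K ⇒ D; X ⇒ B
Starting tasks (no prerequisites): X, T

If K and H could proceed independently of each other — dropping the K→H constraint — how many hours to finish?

With the dependency in place, T→K→D = 9+5+1 = 15 sets the finish at 15 hours.
Without K→H, H's earliest start moves from 14 to 3.
The longest chain is now T→K→D = 9+5+1 = 15, so the job takes 15 hours.

15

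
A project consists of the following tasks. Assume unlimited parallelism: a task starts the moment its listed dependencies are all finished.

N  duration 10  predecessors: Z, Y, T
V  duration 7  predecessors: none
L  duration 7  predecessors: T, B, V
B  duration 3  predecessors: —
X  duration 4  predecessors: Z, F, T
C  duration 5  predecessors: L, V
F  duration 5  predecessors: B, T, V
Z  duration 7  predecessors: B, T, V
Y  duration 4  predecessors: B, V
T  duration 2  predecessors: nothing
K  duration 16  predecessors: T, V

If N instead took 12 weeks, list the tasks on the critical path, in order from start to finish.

V, Z, N

Actual critical path: V→Z→N = 7+7+10 = 24 ⇒ 24 weeks.
N is on the critical path; changing it to 12 makes that path 26 weeks.
No other chain overtakes it, so the finish is 26 weeks.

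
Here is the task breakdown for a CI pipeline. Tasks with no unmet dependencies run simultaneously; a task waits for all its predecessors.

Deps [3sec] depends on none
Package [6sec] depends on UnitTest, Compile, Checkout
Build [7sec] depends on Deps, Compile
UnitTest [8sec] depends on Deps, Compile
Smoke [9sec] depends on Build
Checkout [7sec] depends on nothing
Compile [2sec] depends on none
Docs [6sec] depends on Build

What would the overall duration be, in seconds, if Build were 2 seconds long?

As given, the longest chain is Deps→Build→Smoke = 3+7+9 = 19, so the finish is 19 seconds.
Since Build is critical, the -5 change carries straight to that chain (now 14 seconds).
New critical path: Deps→UnitTest→Package = 3+8+6 = 17 ⇒ 17 seconds.

17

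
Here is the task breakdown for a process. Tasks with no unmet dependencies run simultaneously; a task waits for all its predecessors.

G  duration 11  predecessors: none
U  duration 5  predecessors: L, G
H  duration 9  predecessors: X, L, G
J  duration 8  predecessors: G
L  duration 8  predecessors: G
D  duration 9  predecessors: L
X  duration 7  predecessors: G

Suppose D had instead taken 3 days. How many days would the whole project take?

28

Baseline: G→L→D = 11+8+9 = 28 → 28 days.
D is on the critical path; changing it to 3 makes that path 22 days.
The binding chain switches to G→L→H = 11+8+9 = 28; finish 28 days.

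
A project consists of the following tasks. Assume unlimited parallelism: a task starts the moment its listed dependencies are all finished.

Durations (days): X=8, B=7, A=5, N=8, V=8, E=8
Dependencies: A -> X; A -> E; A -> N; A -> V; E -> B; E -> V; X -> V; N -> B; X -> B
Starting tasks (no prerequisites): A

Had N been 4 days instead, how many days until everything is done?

21

As given, the longest chain is A→E→V = 5+8+8 = 21, so the finish is 21 days.
N has 1 day of float (longest path through it is 20).
That remains the longest chain; total 21 days.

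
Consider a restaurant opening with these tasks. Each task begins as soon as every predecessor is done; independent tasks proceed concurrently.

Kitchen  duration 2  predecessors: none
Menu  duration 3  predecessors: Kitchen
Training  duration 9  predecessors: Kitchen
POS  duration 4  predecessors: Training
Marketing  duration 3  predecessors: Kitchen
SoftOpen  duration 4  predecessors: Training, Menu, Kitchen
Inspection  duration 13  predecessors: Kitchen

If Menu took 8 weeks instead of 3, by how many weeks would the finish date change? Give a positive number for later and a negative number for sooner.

0

Actual critical path: Kitchen→Training→POS = 2+9+4 = 15 ⇒ 15 weeks.
The longest path through Menu is only 9 weeks, so Menu has float 6.
The critical path is still Kitchen→Training→POS; finish is now 15 weeks.
Change in finish: 15 − 15 = +0 weeks.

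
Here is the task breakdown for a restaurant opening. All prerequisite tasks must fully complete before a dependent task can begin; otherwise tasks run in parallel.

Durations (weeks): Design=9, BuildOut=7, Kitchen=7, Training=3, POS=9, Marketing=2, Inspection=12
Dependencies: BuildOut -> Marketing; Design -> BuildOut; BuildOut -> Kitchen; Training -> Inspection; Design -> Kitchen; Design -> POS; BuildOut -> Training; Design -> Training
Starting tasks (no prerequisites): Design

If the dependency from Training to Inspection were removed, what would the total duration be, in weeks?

With the dependency in place, Design→BuildOut→Training→Inspection = 9+7+3+12 = 31 sets the finish at 31 weeks.
Without Training→Inspection, Inspection's earliest start moves from 19 to 0.
New critical path: Design→BuildOut→Kitchen = 9+7+7 = 23 ⇒ 23 weeks.

23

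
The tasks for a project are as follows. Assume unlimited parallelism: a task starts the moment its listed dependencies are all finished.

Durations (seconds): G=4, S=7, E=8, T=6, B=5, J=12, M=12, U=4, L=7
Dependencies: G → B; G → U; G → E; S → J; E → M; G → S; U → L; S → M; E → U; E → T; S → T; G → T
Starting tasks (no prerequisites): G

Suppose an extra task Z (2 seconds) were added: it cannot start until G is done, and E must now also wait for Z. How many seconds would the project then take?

Originally the project takes 24 seconds.
With Z inserted, E now waits for max(G, Z).
New critical path: G→Z→E→M = 4+2+8+12 = 26 ⇒ 26 seconds.

26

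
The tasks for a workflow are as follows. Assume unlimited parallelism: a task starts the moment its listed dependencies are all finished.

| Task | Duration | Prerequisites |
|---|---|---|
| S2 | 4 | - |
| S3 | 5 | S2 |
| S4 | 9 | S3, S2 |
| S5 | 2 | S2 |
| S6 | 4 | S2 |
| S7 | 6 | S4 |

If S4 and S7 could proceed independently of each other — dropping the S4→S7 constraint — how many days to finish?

18

Original critical path: S2→S3→S4→S7 = 4+5+9+6 = 24 ⇒ 24 days.
Without S4→S7, S7's earliest start moves from 18 to 0.
After: S2→S3→S4 = 4+5+9 = 18 → 18 days.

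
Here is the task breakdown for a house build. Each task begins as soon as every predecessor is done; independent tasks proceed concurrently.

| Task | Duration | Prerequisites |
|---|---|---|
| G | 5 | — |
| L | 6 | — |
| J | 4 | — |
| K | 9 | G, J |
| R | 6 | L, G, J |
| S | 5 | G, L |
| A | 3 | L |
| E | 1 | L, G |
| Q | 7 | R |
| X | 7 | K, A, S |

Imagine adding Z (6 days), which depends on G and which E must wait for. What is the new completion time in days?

Originally the project takes 21 days.
With Z inserted, E now waits for max(L, G, Z).
New critical path: G→K→X = 5+9+7 = 21 ⇒ 21 days.

21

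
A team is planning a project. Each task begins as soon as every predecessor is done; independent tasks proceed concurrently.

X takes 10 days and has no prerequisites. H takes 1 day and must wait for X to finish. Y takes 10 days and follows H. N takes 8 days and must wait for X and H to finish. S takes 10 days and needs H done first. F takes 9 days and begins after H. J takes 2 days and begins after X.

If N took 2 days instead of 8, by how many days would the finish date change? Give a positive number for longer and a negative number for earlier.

0

Critical path before the change: X→H→Y = 10+1+10 = 21 giving 21 days.
N has 2 days of float (longest path through it is 19).
That remains the longest chain; total 21 days.
Change in finish: 21 − 21 = +0 days.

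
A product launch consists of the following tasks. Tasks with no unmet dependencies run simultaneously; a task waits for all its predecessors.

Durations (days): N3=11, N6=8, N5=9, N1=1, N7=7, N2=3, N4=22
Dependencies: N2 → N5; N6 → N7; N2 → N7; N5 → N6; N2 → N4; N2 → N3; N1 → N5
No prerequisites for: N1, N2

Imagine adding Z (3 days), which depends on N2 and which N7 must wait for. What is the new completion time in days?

Originally the plan takes 27 days.
With Z inserted, N7 now waits for max(N6, N2, Z).
New critical path: N2→N5→N6→N7 = 3+9+8+7 = 27 ⇒ 27 days.

27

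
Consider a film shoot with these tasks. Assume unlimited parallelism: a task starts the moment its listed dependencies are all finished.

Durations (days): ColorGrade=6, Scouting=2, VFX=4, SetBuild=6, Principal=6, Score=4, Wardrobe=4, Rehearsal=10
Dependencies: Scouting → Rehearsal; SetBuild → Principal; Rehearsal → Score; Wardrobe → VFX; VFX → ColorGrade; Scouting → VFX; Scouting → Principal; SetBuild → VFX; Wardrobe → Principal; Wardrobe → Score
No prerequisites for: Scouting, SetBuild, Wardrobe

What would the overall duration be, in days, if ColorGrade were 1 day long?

16

Baseline: SetBuild→VFX→ColorGrade = 6+4+6 = 16 → 16 days.
Since ColorGrade is critical, the -5 change carries straight to that chain (now 11 days).
The binding chain switches to Scouting→Rehearsal→Score = 2+10+4 = 16; finish 16 days.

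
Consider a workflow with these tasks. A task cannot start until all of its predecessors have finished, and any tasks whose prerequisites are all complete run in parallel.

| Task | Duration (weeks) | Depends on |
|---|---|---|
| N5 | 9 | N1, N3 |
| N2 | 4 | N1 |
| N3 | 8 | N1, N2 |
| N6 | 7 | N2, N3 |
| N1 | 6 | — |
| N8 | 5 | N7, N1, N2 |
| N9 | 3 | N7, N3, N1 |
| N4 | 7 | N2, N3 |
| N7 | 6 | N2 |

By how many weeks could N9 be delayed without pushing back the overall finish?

6

N1→N2→N3→N5 = 6+4+8+9 = 27 sets the makespan at 27 weeks.
The longest chain containing N9 totals 21 weeks.
Float = 27 − 21 = 6.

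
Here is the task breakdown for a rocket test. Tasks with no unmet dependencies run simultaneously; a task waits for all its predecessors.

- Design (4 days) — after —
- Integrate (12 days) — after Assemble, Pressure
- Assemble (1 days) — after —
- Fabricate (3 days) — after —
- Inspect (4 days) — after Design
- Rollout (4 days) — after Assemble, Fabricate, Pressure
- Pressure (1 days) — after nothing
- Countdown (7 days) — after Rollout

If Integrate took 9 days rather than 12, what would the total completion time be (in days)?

Actual critical path: Fabricate→Rollout→Countdown = 3+4+7 = 14 ⇒ 14 days.
Integrate has 1 day of float (longest path through it is 13).
No other chain overtakes it, so the finish is 14 days.

14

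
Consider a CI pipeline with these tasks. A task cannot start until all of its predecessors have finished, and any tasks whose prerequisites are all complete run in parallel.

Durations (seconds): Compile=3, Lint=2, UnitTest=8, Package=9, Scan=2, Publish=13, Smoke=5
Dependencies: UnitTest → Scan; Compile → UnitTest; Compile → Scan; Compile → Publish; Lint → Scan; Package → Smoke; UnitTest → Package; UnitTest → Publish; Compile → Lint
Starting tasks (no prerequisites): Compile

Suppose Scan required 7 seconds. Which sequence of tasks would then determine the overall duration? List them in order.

Compile, UnitTest, Package, Smoke

Baseline: Compile→UnitTest→Package→Smoke = 3+8+9+5 = 25 → 25 seconds.
The longest path through Scan is only 13 seconds, so Scan has float 12.
No other chain overtakes it, so the finish is 25 seconds.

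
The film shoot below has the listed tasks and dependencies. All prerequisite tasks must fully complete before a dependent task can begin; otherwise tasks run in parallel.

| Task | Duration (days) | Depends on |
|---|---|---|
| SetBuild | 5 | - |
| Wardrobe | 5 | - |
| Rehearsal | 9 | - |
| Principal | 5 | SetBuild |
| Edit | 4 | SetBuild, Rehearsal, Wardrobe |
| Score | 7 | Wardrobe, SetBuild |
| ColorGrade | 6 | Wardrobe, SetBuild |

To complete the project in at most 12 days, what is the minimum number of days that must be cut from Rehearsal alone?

Current finish: 13 days; target: 12.
Rehearsal is on every critical path, so each day cut from Rehearsal cuts the finish by one (this holds down to a finish of 12).
Need 13 − 12 = 1 day off Rehearsal → Rehearsal becomes 8 days, finish becomes 12.

1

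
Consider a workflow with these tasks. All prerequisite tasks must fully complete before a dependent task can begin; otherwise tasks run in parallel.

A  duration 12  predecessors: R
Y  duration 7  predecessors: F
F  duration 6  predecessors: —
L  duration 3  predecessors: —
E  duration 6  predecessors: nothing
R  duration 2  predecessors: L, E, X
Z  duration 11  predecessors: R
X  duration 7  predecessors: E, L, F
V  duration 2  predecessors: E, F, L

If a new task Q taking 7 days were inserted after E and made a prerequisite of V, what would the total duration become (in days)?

27

Originally the workflow takes 27 days.
With Q inserted, V now waits for max(E, F, L, Q).
New critical path: E→X→R→A = 6+7+2+12 = 27 ⇒ 27 days.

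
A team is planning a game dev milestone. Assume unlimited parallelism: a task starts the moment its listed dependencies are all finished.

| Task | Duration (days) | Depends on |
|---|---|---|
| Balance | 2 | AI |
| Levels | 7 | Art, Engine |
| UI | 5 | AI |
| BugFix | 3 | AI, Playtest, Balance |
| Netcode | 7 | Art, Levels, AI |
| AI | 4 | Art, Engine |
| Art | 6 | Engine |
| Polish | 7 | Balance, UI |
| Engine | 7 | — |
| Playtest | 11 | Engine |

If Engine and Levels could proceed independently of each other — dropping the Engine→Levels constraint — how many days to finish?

29

With the dependency in place, Engine→Art→AI→UI→Polish = 7+6+4+5+7 = 29 sets the finish at 29 days.
Dropping Engine→Levels doesn't change Levels's earliest start (13); another predecessor still binds.
The longest chain is now Engine→Art→AI→UI→Polish = 7+6+4+5+7 = 29, so the game dev milestone takes 29 days.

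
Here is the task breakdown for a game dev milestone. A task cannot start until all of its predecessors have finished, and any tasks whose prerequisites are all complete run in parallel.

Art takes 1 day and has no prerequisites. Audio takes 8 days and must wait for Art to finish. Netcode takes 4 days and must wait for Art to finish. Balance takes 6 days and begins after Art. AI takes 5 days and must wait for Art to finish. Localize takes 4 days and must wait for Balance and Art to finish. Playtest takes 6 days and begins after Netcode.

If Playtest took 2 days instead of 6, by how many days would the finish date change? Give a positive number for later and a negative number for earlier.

Actual critical path: Art→Netcode→Playtest = 1+4+6 = 11 ⇒ 11 days.
Playtest is on the critical path; changing it to 2 makes that path 7 days.
Now Art→Balance→Localize = 1+6+4 = 11 is longest, so the finish becomes 11 days.
Change in finish: 11 − 11 = +0 days.

0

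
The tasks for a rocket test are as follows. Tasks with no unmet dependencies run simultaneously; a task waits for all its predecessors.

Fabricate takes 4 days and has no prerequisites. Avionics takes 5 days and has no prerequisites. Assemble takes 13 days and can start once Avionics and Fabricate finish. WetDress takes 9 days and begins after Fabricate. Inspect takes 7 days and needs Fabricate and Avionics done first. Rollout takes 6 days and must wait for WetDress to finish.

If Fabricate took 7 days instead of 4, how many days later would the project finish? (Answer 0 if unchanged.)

3

Actual critical path: Fabricate→WetDress→Rollout = 4+9+6 = 19 ⇒ 19 days.
Fabricate lies on that path, so at 7 days the path becomes 22 days.
No other chain overtakes it, so the finish is 22 days.
Change in finish: 22 − 19 = +3 days.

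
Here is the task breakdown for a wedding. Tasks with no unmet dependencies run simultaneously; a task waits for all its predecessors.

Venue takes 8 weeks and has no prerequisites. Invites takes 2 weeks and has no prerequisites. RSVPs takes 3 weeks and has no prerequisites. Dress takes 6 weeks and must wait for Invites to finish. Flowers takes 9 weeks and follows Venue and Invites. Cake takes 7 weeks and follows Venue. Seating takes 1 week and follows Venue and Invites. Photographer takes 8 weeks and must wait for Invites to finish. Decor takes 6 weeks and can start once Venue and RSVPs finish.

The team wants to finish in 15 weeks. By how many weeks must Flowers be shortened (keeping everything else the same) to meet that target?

2

Current finish: 17 weeks; target: 15.
Flowers is on every critical path, so each week cut from Flowers cuts the finish by one (this holds down to a finish of 15).
Need 17 − 15 = 2 weeks off Flowers → Flowers becomes 7 weeks, finish becomes 15.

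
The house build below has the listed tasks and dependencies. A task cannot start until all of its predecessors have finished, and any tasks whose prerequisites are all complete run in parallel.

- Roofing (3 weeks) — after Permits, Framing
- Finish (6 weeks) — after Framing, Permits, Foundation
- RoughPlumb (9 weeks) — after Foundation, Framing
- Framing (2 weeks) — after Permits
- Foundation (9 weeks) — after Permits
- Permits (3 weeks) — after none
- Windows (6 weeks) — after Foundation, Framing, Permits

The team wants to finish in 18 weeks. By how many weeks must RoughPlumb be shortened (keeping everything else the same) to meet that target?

Current finish: 21 weeks; target: 18.
RoughPlumb is on every critical path, so each week cut from RoughPlumb cuts the finish by one (this holds down to a finish of 18).
Need 21 − 18 = 3 weeks off RoughPlumb → RoughPlumb becomes 6 weeks, finish becomes 18.

3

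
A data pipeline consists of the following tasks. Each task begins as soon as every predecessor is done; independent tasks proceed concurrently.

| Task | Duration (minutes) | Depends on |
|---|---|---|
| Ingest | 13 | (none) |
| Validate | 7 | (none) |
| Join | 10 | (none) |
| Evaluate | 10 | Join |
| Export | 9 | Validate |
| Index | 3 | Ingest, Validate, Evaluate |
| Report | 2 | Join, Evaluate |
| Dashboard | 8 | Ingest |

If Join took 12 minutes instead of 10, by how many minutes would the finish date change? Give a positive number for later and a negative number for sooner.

As given, the longest chain is Join→Evaluate→Index = 10+10+3 = 23, so the finish is 23 minutes.
Join lies on that path, so at 12 minutes the path becomes 25 minutes.
That remains the longest chain; total 25 minutes.
Change in finish: 25 − 23 = +2 minutes.

2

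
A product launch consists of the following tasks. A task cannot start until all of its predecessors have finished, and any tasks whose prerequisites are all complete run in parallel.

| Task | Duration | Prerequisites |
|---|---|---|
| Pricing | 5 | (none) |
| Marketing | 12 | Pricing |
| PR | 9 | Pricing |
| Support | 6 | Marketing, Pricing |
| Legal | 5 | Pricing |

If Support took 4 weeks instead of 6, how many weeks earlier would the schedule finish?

Baseline: Pricing→Marketing→Support = 5+12+6 = 23 → 23 weeks.
Support lies on that path, so at 4 weeks the path becomes 21 weeks.
That remains the longest chain; total 21 weeks.
Change in finish: 21 − 23 = -2 weeks.

2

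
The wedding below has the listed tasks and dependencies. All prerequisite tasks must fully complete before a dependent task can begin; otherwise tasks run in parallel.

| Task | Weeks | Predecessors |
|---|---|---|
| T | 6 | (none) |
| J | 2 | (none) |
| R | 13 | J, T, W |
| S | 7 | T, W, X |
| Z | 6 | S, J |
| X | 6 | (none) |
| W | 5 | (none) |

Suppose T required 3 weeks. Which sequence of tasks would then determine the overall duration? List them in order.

Actual critical path: T→S→Z = 6+7+6 = 19 ⇒ 19 weeks.
Since T is critical, the -3 change carries straight to that chain (now 16 weeks).
Now X→S→Z = 6+7+6 = 19 is longest, so the finish becomes 19 weeks.

X, S, Z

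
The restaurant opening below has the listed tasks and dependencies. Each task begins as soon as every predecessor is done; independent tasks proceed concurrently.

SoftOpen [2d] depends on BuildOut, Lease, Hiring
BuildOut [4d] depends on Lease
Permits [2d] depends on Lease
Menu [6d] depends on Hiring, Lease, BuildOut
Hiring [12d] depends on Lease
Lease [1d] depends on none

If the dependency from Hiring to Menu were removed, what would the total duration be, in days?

15

With the dependency in place, Lease→Hiring→Menu = 1+12+6 = 19 sets the finish at 19 days.
Without Hiring→Menu, Menu's earliest start moves from 13 to 5.
The longest chain is now Lease→Hiring→SoftOpen = 1+12+2 = 15, so the plan takes 15 days.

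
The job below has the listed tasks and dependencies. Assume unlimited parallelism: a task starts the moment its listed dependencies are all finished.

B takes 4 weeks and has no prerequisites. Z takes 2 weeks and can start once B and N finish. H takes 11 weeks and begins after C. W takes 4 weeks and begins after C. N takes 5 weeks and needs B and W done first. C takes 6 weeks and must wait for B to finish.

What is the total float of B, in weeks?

B→C→W→N→Z = 4+6+4+5+2 = 21 sets the makespan at 21 weeks.
The longest chain containing B totals 21 weeks.
So B can slip 4 − 4 = 0 weeks.

0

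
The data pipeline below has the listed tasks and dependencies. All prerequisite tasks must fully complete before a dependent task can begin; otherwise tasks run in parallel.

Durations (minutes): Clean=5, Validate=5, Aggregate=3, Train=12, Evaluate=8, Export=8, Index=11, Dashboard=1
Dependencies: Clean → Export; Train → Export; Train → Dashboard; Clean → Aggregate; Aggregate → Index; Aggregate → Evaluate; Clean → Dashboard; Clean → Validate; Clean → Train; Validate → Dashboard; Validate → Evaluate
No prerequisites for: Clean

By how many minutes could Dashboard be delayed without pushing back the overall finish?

7

Clean→Train→Export = 5+12+8 = 25 sets the makespan at 25 minutes.
The longest chain containing Dashboard totals 18 minutes.
Slack of Dashboard = 24 − 17 = 7 minutes.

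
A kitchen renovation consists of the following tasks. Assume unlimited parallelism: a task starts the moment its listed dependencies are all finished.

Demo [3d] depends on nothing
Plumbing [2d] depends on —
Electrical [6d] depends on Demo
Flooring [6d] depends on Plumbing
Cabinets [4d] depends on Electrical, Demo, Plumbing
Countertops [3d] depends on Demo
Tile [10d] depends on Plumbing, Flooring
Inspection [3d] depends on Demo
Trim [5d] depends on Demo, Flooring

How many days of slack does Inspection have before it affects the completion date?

12

Plumbing→Flooring→Tile = 2+6+10 = 18 sets the makespan at 18 days.
The longest chain containing Inspection totals 6 days.
Slack of Inspection = 15 − 3 = 12 days.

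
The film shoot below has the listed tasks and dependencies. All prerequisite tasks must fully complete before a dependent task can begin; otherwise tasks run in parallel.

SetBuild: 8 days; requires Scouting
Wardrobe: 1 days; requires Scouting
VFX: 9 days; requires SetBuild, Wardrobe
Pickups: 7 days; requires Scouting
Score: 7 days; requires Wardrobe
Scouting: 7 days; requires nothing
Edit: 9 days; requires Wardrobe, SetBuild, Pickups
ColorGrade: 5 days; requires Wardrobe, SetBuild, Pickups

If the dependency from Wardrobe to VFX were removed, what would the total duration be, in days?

24

Original critical path: Scouting→SetBuild→VFX = 7+8+9 = 24 ⇒ 24 days.
Dropping Wardrobe→VFX doesn't change VFX's earliest start (15); another predecessor still binds.
The longest chain is now Scouting→SetBuild→VFX = 7+8+9 = 24, so the film shoot takes 24 days.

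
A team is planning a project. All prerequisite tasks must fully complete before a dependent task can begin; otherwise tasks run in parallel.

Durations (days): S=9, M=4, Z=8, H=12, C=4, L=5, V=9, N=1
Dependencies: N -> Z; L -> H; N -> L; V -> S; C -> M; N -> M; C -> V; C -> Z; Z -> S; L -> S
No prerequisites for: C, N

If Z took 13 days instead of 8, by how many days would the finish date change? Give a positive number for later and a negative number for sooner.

4

As given, the longest chain is C→V→S = 4+9+9 = 22, so the finish is 22 days.
Z has 1 day of float (longest path through it is 21).
New critical path: C→Z→S = 4+13+9 = 26 ⇒ 26 days.
Change in finish: 26 − 22 = +4 days.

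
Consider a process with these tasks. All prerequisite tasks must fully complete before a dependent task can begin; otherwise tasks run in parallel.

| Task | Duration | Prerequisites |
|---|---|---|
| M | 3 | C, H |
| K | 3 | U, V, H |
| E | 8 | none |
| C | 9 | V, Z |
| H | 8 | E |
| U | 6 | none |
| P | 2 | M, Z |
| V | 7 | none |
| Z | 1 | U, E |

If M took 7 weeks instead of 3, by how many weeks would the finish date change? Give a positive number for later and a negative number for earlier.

4

Actual critical path: E→Z→C→M→P = 8+1+9+3+2 = 23 ⇒ 23 weeks.
M is on the critical path; changing it to 7 makes that path 27 weeks.
That remains the longest chain; total 27 weeks.
Change in finish: 27 − 23 = +4 weeks.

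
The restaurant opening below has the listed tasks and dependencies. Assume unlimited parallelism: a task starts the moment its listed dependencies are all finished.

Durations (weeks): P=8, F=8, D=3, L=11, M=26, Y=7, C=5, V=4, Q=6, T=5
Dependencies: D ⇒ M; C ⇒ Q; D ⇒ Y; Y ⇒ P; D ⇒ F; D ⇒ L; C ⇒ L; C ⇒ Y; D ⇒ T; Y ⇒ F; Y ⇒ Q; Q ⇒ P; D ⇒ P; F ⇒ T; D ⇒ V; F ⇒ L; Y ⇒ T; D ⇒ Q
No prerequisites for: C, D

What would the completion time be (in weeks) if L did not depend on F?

29

Before: longest chain C→Y→F→L = 5+7+8+11 = 31, finish 31.
Without F→L, L's earliest start moves from 20 to 5.
After: D→M = 3+26 = 29 → 29 weeks.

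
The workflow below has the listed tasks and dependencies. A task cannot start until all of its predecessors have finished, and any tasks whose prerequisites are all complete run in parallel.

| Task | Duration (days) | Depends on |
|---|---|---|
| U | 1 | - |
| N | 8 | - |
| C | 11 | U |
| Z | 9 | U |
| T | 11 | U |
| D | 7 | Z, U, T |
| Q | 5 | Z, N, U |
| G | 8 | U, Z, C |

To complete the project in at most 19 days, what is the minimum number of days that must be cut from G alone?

1

Current finish: 20 days; target: 19.
G is on every critical path, so each day cut from G cuts the finish by one (this holds down to a finish of 19).
Need 20 − 19 = 1 day off G → G becomes 7 days, finish becomes 19.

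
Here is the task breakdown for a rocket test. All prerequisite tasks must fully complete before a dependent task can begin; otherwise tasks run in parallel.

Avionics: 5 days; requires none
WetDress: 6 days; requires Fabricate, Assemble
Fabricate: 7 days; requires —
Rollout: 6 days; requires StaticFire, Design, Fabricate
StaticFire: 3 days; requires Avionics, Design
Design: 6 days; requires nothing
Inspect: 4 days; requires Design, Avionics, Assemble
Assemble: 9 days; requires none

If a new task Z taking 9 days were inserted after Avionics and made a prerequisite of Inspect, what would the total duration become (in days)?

18

Originally the schedule takes 15 days.
With Z inserted, Inspect now waits for max(Design, Avionics, Assemble, Z).
New critical path: Avionics→Z→Inspect = 5+9+4 = 18 ⇒ 18 days.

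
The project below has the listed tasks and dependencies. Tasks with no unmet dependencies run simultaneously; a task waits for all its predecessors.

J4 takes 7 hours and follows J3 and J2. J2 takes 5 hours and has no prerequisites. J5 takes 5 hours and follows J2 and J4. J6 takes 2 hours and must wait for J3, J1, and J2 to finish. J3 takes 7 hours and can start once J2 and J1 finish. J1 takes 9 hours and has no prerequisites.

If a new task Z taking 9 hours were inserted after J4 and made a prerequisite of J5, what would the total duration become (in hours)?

Originally the plan takes 28 hours.
With Z inserted, J5 now waits for max(J2, J4, Z).
New critical path: J1→J3→J4→Z→J5 = 9+7+7+9+5 = 37 ⇒ 37 hours.

37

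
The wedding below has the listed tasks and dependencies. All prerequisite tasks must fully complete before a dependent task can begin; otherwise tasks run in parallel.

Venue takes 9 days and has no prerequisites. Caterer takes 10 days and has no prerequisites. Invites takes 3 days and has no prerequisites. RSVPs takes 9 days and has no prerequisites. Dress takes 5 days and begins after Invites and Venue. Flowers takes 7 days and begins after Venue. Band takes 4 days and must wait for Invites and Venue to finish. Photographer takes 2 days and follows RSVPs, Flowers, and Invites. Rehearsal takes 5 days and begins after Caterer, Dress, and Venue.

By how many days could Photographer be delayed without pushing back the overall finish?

1

Critical path: Venue→Dress→Rehearsal = 9+5+5 = 19, so the finish is 19 days.
Longest path through Photographer: 18 days (earliest finish 18, latest finish 19).
So Photographer can slip 19 − 18 = 1 day.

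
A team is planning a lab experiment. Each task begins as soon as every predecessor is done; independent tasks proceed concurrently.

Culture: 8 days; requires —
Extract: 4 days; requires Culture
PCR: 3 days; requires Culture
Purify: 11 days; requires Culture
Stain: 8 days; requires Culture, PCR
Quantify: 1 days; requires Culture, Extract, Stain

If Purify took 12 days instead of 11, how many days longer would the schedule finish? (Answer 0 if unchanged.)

Actual critical path: Culture→PCR→Stain→Quantify = 8+3+8+1 = 20 ⇒ 20 days.
Purify is off the critical path — its longest chain is 19 days, giving 1 of slack.
No other chain overtakes it, so the finish is 20 days.
Change in finish: 20 − 20 = +0 days.

0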